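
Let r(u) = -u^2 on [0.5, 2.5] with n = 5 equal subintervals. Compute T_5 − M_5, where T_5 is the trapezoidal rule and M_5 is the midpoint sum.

-0.08

T_5 = -5.22.
M_5 = -5.14.
T_5 − M_5 = -0.08.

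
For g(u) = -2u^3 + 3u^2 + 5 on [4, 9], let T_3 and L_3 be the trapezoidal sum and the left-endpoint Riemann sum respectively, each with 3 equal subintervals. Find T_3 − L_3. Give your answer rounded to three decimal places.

T_3 ≈ -2545.83333.
L_3 = -1600.
T_3 − L_3 ≈ -945.833.

-945.833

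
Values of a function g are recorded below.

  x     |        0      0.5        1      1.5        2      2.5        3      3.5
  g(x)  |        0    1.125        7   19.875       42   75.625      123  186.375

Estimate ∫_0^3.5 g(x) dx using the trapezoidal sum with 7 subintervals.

180.90625

Δx = 0.5.
T_7 = (0.5/2)·[0 + 2·1.125 + 2·7 + 2·19.875 + 2·42 + 2·75.625 + 2·123 + 186.375] = 180.90625.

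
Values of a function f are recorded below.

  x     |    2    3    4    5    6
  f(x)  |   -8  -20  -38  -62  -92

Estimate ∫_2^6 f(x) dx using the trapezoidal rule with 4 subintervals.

-170

Δx = 1.
T_4 = (1/2)·[(-8) + 2·(-20) + 2·(-38) + 2·(-62) + (-92)] = -170.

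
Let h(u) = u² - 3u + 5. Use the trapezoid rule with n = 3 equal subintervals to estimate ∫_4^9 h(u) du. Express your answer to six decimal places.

151.481481

Δu = (9 − 4)/3 = 5/3.
h(4) = 9, h(17/3) = 181/9, h(22/3) = 331/9, h(9) = 59.
T_3 = (Δu/2)·[h(u_0) + 2h(u_1) + 2h(u_2) + h(u_3)].
Sum ≈ 151.481481.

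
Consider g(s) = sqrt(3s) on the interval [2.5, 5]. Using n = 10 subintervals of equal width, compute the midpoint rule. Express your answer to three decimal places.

Δs = (5 − 2.5)/10 = 0.25.
Midpoints: 2.625, 2.875, 3.125, 3.375, 3.625, 3.875, 4.125, 4.375, 4.625, 4.875.
g(2.625) ≈ 2.806, g(2.875) ≈ 2.937, g(3.125) ≈ 3.062, g(3.375) ≈ 3.182, g(3.625) ≈ 3.298, g(3.875) ≈ 3.410, g(4.125) ≈ 3.518, g(4.375) ≈ 3.623, g(4.625) ≈ 3.725, g(4.875) ≈ 3.824.
Sum = Δs · [g(2.625) + g(2.875) + g(3.125) + ...].
Sum ≈ 8.346.

8.346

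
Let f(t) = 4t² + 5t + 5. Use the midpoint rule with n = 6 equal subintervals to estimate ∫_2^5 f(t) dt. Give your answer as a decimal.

Δt = (5 − 2)/6 = 0.5.
Midpoints: 2.25, 2.75, 3.25, 3.75, 4.25, 4.75.
f(2.25) = 36.5, f(2.75) = 49, f(3.25) = 63.5, f(3.75) = 80, f(4.25) = 98.5, f(4.75) = 119.
Sum = Δt · [f(2.25) + f(2.75) + f(3.25) + ...].
Sum = 223.25.

223.25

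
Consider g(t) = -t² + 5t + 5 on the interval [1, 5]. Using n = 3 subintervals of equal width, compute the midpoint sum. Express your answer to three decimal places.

39.259

Δt = (5 − 1)/3 = 4/3.
Midpoints: 5/3, 3, 13/3.
g(5/3) = 95/9, g(3) = 11, g(13/3) = 71/9.
Sum = Δt · [g(5/3) + g(3) + g(13/3)].
Sum ≈ 39.259.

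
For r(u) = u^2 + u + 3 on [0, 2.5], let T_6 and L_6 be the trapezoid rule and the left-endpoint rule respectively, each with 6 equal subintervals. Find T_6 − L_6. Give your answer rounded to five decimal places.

1.82292

T_6 ≈ 15.9056713.
L_6 ≈ 14.0827546.
T_6 − L_6 ≈ 1.82292.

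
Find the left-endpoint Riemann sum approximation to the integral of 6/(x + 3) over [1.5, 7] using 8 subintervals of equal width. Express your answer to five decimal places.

Δx = (7 − 1.5)/8 = 0.6875.
Left endpoints: 1.5, 2.1875, 2.875, 3.5625, 4.25, 4.9375, 5.625, 6.3125.
f(1.5) = 4/3, f(2.1875) = 96/83, f(2.875) = 48/47, f(3.5625) = 32/35, f(4.25) = 24/29, f(4.9375) = 96/127, f(5.625) = 16/23, f(6.3125) = 96/149.
Sum = Δx · [f(1.5) + f(2.1875) + f(2.875) + ...].
Sum ≈ 5.05241.

5.05241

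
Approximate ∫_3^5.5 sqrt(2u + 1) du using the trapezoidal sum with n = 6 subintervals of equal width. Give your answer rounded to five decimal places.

Δu = (5.5 − 3)/6 = 5/12.
f(3) ≈ 2.64575, f(41/12) ≈ 2.79881, f(23/6) ≈ 2.94392, f(4.25) ≈ 3.08221, f(14/3) ≈ 3.21455, f(61/12) ≈ 3.34166, f(5.5) ≈ 3.46410.
T_6 = (Δu/2)·[f(u_0) + 2f(u_1) + ... + 2f(u_{5}) + f(u_6)].
Sum ≈ 7.68170.

7.68170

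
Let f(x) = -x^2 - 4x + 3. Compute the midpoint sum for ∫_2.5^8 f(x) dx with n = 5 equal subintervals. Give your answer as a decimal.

-263.90375

Δx = (8 − 2.5)/5 = 1.1.
Midpoints: 3.05, 4.15, 5.25, 6.35, 7.45.
f(3.05) = -18.5025, f(4.15) = -30.8225, f(5.25) = -45.5625, f(6.35) = -62.7225, f(7.45) = -82.3025.
Sum = Δx · [f(3.05) + f(4.15) + f(5.25) + f(6.35) + f(7.45)].
Sum = -263.90375.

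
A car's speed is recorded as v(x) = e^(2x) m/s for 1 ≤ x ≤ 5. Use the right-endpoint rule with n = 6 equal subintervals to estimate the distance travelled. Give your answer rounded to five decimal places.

19933.90473

Δx = (5 − 1)/6 = 2/3.
Right endpoints: 5/3, 7/3, 3, 11/3, 13/3, 5.
v(5/3) ≈ 28.03162, v(7/3) ≈ 106.34268, v(3) ≈ 403.42879, v(11/3) ≈ 1530.47486, v(13/3) ≈ 5806.11335, v(5) ≈ 22026.46579.
Sum = Δx · [v(5/3) + v(7/3) + v(3) + ...].
Sum ≈ 19933.90473.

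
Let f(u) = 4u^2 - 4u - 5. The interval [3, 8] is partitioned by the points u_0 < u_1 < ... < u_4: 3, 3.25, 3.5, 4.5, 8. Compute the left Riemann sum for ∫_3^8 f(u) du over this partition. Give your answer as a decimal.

243.8125

Subinterval widths: 0.25, 0.25, 1, 3.5.
Left endpoints: 3, 3.25, 3.5, 4.5.
f(3) = 19, f(3.25) = 24.25, f(3.5) = 30, f(4.5) = 58.
Sum = Σ Δu_i · f(u_i).
Sum = 243.8125.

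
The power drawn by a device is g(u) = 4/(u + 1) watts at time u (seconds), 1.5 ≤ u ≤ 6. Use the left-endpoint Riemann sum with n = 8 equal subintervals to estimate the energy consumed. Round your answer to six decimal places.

Δu = (6 − 1.5)/8 = 0.5625.
Left endpoints: 1.5, 2.0625, 2.625, 3.1875, 3.75, 4.3125, 4.875, 5.4375.
g(1.5) = 1.6, g(2.0625) = 64/49, g(2.625) = 32/29, g(3.1875) = 64/67, g(3.75) = 16/19, g(4.3125) = 64/85, g(4.875) = 32/47, g(5.4375) = 64/103.
Sum = Δu · [g(1.5) + g(2.0625) + g(2.625) + ...].
Sum ≈ 4.422404.

4.422404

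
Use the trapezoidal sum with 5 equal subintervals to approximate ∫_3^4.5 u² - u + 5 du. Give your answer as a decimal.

Δu = (4.5 − 3)/5 = 0.3.
f(3) = 11, f(3.3) = 12.59, f(3.6) = 14.36, f(3.9) = 16.31, f(4.2) = 18.44, f(4.5) = 20.75.
T_5 = (Δu/2)·[f(u_0) + 2f(u_1) + ... + 2f(u_{4}) + f(u_5)].
Sum = 23.2725.

23.2725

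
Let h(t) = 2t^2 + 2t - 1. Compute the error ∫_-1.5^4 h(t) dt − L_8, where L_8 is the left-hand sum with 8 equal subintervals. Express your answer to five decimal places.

12.36784

Exact integral: ∫_-1.5^4 h(t) dt ≈ 53.1666667.
L_8 ≈ 40.7988281.
Error ≈ 53.1666667 − 40.7988281 ≈ 12.36784.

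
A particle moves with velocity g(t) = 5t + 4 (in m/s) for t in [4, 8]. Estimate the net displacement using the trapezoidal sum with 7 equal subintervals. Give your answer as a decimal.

136

Δt = (8 − 4)/7 = 4/7.
g(4) = 24, g(32/7) = 188/7, g(36/7) = 208/7, g(40/7) = 228/7, g(44/7) = 248/7, g(48/7) = 268/7, g(52/7) = 288/7, g(8) = 44.
T_7 = (Δt/2)·[g(t_0) + 2g(t_1) + ... + 2g(t_{6}) + g(t_7)].
Sum = 136.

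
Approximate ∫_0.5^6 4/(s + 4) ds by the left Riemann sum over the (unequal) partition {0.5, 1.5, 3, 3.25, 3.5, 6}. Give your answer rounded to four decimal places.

Subinterval widths: 1, 1.5, 0.25, 0.25, 2.5.
Left endpoints: 0.5, 1.5, 3, 3.25, 3.5.
f(0.5) = 8/9, f(1.5) = 8/11, f(3) = 4/7, f(3.25) = 16/29, f(3.5) = 8/15.
Sum = Σ Δs_i · f(s_i).
Sum ≈ 3.5939.

3.5939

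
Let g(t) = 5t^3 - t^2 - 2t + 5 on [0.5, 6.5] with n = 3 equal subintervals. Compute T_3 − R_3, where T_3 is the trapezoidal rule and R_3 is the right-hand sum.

-1318.5

T_3 = 2333.75.
R_3 = 3652.25.
T_3 − R_3 = -1318.5.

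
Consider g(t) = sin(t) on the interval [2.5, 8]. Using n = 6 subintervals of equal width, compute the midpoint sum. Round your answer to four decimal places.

-0.6792

Δt = (8 − 2.5)/6 = 11/12.
Midpoints: 71/24, 3.875, 115/24, 137/24, 6.625, 181/24.
g(71/24) ≈ 0.1822, g(3.875) ≈ -0.6694, g(115/24) ≈ -0.9969, g(137/24) ≈ -0.5437, g(6.625) ≈ 0.3352, g(181/24) ≈ 0.9516.
Sum = Δt · [g(71/24) + g(3.875) + g(115/24) + ...].
Sum ≈ -0.6792.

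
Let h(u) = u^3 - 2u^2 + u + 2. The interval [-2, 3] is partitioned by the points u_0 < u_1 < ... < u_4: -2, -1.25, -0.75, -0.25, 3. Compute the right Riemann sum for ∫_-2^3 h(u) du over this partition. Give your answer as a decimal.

Subinterval widths: 0.75, 0.5, 0.5, 3.25.
Right endpoints: -1.25, -0.75, -0.25, 3.
h(-1.25) = -4.328125, h(-0.75) = -0.296875, h(-0.25) = 1.609375, h(3) = 14.
Sum = Σ Δu_i · h(u_i).
Sum = 42.91015625.

42.91015625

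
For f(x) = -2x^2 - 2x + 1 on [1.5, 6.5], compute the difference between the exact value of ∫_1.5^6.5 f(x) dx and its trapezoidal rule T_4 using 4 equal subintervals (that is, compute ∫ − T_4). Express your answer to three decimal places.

2.604

Exact integral: ∫_1.5^6.5 f(x) dx ≈ -215.83333.
T_4 = -218.4375.
Error ≈ -215.83333 − (-218.4375) ≈ 2.604.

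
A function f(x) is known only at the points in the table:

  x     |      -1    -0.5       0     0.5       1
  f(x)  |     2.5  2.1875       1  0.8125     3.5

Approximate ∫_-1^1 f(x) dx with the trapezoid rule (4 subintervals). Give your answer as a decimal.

Δx = 0.5.
T_4 = (0.5/2)·[2.5 + 2·2.1875 + 2·1 + 2·0.8125 + 3.5] = 3.5.

3.5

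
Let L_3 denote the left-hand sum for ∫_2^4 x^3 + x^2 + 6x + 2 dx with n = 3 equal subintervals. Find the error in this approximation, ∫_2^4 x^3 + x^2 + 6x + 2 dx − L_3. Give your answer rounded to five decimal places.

25.18519

Exact integral: ∫_2^4 f(x) dx ≈ 118.6666667.
L_3 ≈ 93.4814815.
Error ≈ 118.6666667 − 93.4814815 ≈ 25.18519.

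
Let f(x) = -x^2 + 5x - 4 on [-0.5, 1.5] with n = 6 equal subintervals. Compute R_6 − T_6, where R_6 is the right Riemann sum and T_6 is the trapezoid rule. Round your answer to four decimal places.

R_6 ≈ -2.870370.
T_6 ≈ -4.203704.
R_6 − T_6 ≈ 1.3333.

1.3333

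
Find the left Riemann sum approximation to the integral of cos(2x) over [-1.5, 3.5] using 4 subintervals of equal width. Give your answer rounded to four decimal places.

-0.9242

Δx = (3.5 − (-1.5))/4 = 1.25.
Left endpoints: -1.5, -0.25, 1, 2.25.
f(-1.5) ≈ -0.9900, f(-0.25) ≈ 0.8776, f(1) ≈ -0.4161, f(2.25) ≈ -0.2108.
Sum = Δx · [f(-1.5) + f(-0.25) + f(1) + f(2.25)].
Sum ≈ -0.9242.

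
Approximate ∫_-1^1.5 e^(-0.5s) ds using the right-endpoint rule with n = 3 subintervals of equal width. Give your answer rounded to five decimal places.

1.89650

Δs = (1.5 − (-1))/3 = 5/6.
Right endpoints: -1/6, 2/3, 1.5.
f(-1/6) ≈ 1.08690, f(2/3) ≈ 0.71653, f(1.5) ≈ 0.47237.
Sum = Δs · [f(-1/6) + f(2/3) + f(1.5)].
Sum ≈ 1.89650.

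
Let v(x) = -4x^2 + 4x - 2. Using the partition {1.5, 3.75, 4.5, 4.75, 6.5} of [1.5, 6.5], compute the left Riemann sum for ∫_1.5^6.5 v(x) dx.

Subinterval widths: 2.25, 0.75, 0.25, 1.75.
Left endpoints: 1.5, 3.75, 4.5, 4.75.
v(1.5) = -5, v(3.75) = -43.25, v(4.5) = -65, v(4.75) = -73.25.
Sum = Σ Δx_i · v(x_i).
Sum = -188.125.

-188.125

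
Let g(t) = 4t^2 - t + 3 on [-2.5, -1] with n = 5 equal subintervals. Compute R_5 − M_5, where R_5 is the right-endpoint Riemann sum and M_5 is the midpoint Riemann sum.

-3.24

R_5 = 23.34.
M_5 = 26.58.
R_5 − M_5 = -3.24.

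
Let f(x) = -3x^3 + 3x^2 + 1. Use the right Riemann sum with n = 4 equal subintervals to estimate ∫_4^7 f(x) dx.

-1616.578125

Δx = (7 − 4)/4 = 0.75.
Right endpoints: 4.75, 5.5, 6.25, 7.
f(4.75) = -252.828125, f(5.5) = -407.375, f(6.25) = -614.234375, f(7) = -881.
Sum = Δx · [f(4.75) + f(5.5) + f(6.25) + f(7)].
Sum = -1616.578125.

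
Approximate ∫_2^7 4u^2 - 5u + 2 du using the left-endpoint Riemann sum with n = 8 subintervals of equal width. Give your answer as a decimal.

297.03125

Δu = (7 − 2)/8 = 0.625.
Left endpoints: 2, 2.625, 3.25, 3.875, 4.5, 5.125, 5.75, 6.375.
f(2) = 8, f(2.625) = 16.4375, f(3.25) = 28, f(3.875) = 42.6875, f(4.5) = 60.5, f(5.125) = 81.4375, f(5.75) = 105.5, f(6.375) = 132.6875.
Sum = Δu · [f(2) + f(2.625) + f(3.25) + ...].
Sum = 297.03125.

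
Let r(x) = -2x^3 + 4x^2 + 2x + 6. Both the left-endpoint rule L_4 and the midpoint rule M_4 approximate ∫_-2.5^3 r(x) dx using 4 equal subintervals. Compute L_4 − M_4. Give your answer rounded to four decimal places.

49.9834

L_4 ≈ 119.431641.
M_4 ≈ 69.448242.
L_4 − M_4 ≈ 49.9834.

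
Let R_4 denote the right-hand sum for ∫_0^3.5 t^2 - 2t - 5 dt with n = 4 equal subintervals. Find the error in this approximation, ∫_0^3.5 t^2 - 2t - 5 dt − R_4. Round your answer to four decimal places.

-2.7435

Exact integral: ∫_0^3.5 f(t) dt ≈ -15.458333.
R_4 = -12.71484375.
Error ≈ -15.458333 − (-12.71484375) ≈ -2.7435.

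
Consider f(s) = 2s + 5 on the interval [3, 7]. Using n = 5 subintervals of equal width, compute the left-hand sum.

56.8

Δs = (7 − 3)/5 = 0.8.
Left endpoints: 3, 3.8, 4.6, 5.4, 6.2.
f(3) = 11, f(3.8) = 12.6, f(4.6) = 14.2, f(5.4) = 15.8, f(6.2) = 17.4.
Sum = Δs · [f(3) + f(3.8) + f(4.6) + f(5.4) + f(6.2)].
Sum = 56.8.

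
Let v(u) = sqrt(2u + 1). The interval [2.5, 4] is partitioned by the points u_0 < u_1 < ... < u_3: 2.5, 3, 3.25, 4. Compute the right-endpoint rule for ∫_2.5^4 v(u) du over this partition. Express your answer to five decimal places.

Subinterval widths: 0.5, 0.25, 0.75.
Right endpoints: 3, 3.25, 4.
v(3) ≈ 2.64575, v(3.25) ≈ 2.73861, v(4) ≈ 3.00000.
Sum = Σ Δu_i · v(u_i).
Sum ≈ 4.25753.

4.25753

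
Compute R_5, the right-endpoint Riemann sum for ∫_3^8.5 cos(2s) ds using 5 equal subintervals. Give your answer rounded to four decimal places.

Δs = (8.5 − 3)/5 = 1.1.
Right endpoints: 4.1, 5.2, 6.3, 7.4, 8.5.
f(4.1) ≈ -0.3392, f(5.2) ≈ -0.5610, f(6.3) ≈ 0.9994, f(7.4) ≈ -0.6154, f(8.5) ≈ -0.2752.
Sum = Δs · [f(4.1) + f(5.2) + f(6.3) + f(7.4) + f(8.5)].
Sum ≈ -0.8703.

-0.8703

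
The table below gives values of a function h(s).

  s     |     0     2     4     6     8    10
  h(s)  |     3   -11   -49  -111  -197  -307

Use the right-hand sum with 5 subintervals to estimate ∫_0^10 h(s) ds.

-1350

Δs = 2.
Sum = 2·[(-11) + (-49) + (-111) + (-197) + (-307)] = -1350.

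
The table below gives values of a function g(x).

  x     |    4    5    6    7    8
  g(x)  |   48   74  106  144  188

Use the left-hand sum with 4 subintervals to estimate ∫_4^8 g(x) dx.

Δx = 1.
Sum = 1·[48 + 74 + 106 + 144] = 372.

372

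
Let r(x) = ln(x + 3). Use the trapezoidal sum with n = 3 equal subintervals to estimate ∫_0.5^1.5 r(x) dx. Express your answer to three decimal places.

1.383

Δx = (1.5 − 0.5)/3 = 1/3.
r(0.5) ≈ 1.253, r(5/6) ≈ 1.344, r(7/6) ≈ 1.427, r(1.5) ≈ 1.504.
T_3 = (Δx/2)·[r(x_0) + 2r(x_1) + 2r(x_2) + r(x_3)].
Sum ≈ 1.383.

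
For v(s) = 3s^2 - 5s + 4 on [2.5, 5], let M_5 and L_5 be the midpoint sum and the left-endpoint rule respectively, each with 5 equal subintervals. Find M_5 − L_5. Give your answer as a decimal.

10.46875

M_5 = 72.34375.
L_5 = 61.875.
M_5 − L_5 = 10.46875.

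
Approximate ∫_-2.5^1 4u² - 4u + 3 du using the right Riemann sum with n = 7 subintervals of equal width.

Δu = (1 − (-2.5))/7 = 0.5.
Right endpoints: -2, -1.5, -1, -0.5, 0, 0.5, 1.
f(-2) = 27, f(-1.5) = 18, f(-1) = 11, f(-0.5) = 6, f(0) = 3, f(0.5) = 2, f(1) = 3.
Sum = Δu · [f(-2) + f(-1.5) + f(-1) + ...].
Sum = 35.

35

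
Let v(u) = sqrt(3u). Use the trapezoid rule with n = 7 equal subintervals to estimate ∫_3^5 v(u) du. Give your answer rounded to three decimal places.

6.909

Δu = (5 − 3)/7 = 2/7.
v(3) ≈ 3.000, v(23/7) ≈ 3.140, v(25/7) ≈ 3.273, v(27/7) ≈ 3.402, v(29/7) ≈ 3.525, v(31/7) ≈ 3.645, v(33/7) ≈ 3.761, v(5) ≈ 3.873.
T_7 = (Δu/2)·[v(u_0) + 2v(u_1) + ... + 2v(u_{6}) + v(u_7)].
Sum ≈ 6.909.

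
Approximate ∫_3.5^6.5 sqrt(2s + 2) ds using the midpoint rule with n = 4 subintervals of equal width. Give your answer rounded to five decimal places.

Δs = (6.5 − 3.5)/4 = 0.75.
Midpoints: 3.875, 4.625, 5.375, 6.125.
f(3.875) ≈ 3.12250, f(4.625) ≈ 3.35410, f(5.375) ≈ 3.57071, f(6.125) ≈ 3.77492.
Sum = Δs · [f(3.875) + f(4.625) + f(5.375) + f(6.125)].
Sum ≈ 10.36667.

10.36667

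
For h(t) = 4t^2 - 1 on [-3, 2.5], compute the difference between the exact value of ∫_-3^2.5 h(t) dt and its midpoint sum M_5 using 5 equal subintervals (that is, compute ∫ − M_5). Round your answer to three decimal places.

Exact integral: ∫_-3^2.5 h(t) dt ≈ 51.33333.
M_5 = 49.115.
Error ≈ 51.33333 − 49.115 ≈ 2.218.

2.218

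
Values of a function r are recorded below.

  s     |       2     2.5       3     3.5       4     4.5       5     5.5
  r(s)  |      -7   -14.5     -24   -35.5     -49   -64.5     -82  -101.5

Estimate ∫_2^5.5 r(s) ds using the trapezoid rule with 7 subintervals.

-161.875

Δs = 0.5.
T_7 = (0.5/2)·[(-7) + 2·(-14.5) + 2·(-24) + 2·(-35.5) + 2·(-49) + 2·(-64.5) + 2·(-82) + (-101.5)] = -161.875.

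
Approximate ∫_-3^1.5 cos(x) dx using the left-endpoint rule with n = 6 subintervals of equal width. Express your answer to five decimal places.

Δx = (1.5 − (-3))/6 = 0.75.
Left endpoints: -3, -2.25, -1.5, -0.75, 0, 0.75.
f(-3) ≈ -0.98999, f(-2.25) ≈ -0.62817, f(-1.5) ≈ 0.07074, f(-0.75) ≈ 0.73169, f(0) ≈ 1.00000, f(0.75) ≈ 0.73169.
Sum = Δx · [f(-3) + f(-2.25) + f(-1.5) + ...].
Sum ≈ 0.68696.

0.68696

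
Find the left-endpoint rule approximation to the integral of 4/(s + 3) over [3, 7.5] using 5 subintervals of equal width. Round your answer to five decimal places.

2.37207

Δs = (7.5 − 3)/5 = 0.9.
Left endpoints: 3, 3.9, 4.8, 5.7, 6.6.
f(3) = 2/3, f(3.9) = 40/69, f(4.8) = 20/39, f(5.7) = 40/87, f(6.6) = 5/12.
Sum = Δs · [f(3) + f(3.9) + f(4.8) + f(5.7) + f(6.6)].
Sum ≈ 2.37207.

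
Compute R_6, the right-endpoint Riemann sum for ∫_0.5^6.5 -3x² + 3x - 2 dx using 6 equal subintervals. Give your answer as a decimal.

-280.5

Δx = (6.5 − 0.5)/6 = 1.
Right endpoints: 1.5, 2.5, 3.5, 4.5, 5.5, 6.5.
f(1.5) = -4.25, f(2.5) = -13.25, f(3.5) = -28.25, f(4.5) = -49.25, f(5.5) = -76.25, f(6.5) = -109.25.
Sum = Δx · [f(1.5) + f(2.5) + f(3.5) + ...].
Sum = -280.5.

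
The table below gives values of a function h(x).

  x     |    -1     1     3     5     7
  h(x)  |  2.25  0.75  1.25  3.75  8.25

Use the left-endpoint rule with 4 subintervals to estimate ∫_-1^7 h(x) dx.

Δx = 2.
Sum = 2·[2.25 + 0.75 + 1.25 + 3.75] = 16.

16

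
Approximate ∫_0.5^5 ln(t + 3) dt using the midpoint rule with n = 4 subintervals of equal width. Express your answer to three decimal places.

7.759

Δt = (5 − 0.5)/4 = 1.125.
Midpoints: 1.0625, 2.1875, 3.3125, 4.4375.
f(1.0625) ≈ 1.402, f(2.1875) ≈ 1.646, f(3.3125) ≈ 1.843, f(4.4375) ≈ 2.007.
Sum = Δt · [f(1.0625) + f(2.1875) + f(3.3125) + f(4.4375)].
Sum ≈ 7.759.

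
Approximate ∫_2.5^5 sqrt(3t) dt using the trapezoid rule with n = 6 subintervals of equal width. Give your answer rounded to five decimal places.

8.34327

Δt = (5 − 2.5)/6 = 5/12.
f(2.5) ≈ 2.73861, f(35/12) ≈ 2.95804, f(10/3) ≈ 3.16228, f(3.75) ≈ 3.35410, f(25/6) ≈ 3.53553, f(55/12) ≈ 3.70810, f(5) ≈ 3.87298.
T_6 = (Δt/2)·[f(t_0) + 2f(t_1) + ... + 2f(t_{5}) + f(t_6)].
Sum ≈ 8.34327.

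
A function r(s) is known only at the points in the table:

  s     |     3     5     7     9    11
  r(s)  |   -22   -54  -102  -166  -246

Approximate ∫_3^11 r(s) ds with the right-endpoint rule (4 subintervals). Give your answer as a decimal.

-1136

Δs = 2.
Sum = 2·[(-54) + (-102) + (-166) + (-246)] = -1136.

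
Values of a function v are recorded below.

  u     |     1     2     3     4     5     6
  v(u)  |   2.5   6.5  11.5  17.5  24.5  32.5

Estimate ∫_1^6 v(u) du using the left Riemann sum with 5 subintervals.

62.5

Δu = 1.
Sum = 1·[2.5 + 6.5 + 11.5 + 17.5 + 24.5] = 62.5.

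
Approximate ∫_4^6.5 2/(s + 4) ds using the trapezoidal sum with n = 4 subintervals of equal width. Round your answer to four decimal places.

0.5443

Δs = (6.5 − 4)/4 = 0.625.
f(4) = 0.25, f(4.625) = 16/69, f(5.25) = 8/37, f(5.875) = 16/79, f(6.5) = 4/21.
T_4 = (Δs/2)·[f(s_0) + 2f(s_1) + 2f(s_2) + 2f(s_3) + f(s_4)].
Sum ≈ 0.5443.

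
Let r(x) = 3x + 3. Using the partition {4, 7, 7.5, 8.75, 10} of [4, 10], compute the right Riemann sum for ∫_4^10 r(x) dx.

Subinterval widths: 3, 0.5, 1.25, 1.25.
Right endpoints: 7, 7.5, 8.75, 10.
r(7) = 24, r(7.5) = 25.5, r(8.75) = 29.25, r(10) = 33.
Sum = Σ Δx_i · r(x_i).
Sum = 162.5625.

162.5625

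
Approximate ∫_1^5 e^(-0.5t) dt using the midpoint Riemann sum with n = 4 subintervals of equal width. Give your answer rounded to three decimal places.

1.038

Δt = (5 − 1)/4 = 1.
Midpoints: 1.5, 2.5, 3.5, 4.5.
f(1.5) ≈ 0.472, f(2.5) ≈ 0.287, f(3.5) ≈ 0.174, f(4.5) ≈ 0.105.
Sum = Δt · [f(1.5) + f(2.5) + f(3.5) + f(4.5)].
Sum ≈ 1.038.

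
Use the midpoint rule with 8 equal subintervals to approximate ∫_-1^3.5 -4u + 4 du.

Δu = (3.5 − (-1))/8 = 0.5625.
Midpoints: -0.71875, -0.15625, 0.40625, 0.96875, 1.53125, 2.09375, 2.65625, 3.21875.
f(-0.71875) = 6.875, f(-0.15625) = 4.625, f(0.40625) = 2.375, f(0.96875) = 0.125, f(1.53125) = -2.125, f(2.09375) = -4.375, f(2.65625) = -6.625, f(3.21875) = -8.875.
Sum = Δu · [f(-0.71875) + f(-0.15625) + f(0.40625) + ...].
Sum = -4.5.

-4.5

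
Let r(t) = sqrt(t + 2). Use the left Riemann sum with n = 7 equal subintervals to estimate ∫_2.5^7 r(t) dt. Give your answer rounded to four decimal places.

Δt = (7 − 2.5)/7 = 9/14.
Left endpoints: 2.5, 22/7, 53/14, 31/7, 71/14, 40/7, 89/14.
r(2.5) ≈ 2.1213, r(22/7) ≈ 2.2678, r(53/14) ≈ 2.4054, r(31/7) ≈ 2.5355, r(71/14) ≈ 2.6592, r(40/7) ≈ 2.7775, r(89/14) ≈ 2.8909.
Sum = Δt · [r(2.5) + r(22/7) + r(53/14) + ...].
Sum ≈ 11.3512.

11.3512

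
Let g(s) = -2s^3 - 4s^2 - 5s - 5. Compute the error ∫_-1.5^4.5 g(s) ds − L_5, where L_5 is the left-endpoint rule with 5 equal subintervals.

-155.88

Exact integral: ∫_-1.5^4.5 g(s) ds = -403.5.
L_5 = -247.62.
Error = -403.5 − (-247.62) = -155.88.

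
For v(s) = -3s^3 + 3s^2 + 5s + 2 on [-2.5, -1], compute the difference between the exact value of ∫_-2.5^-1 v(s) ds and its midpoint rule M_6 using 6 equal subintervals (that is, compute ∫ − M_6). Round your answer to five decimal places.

Exact integral: ∫_-2.5^-1 v(s) ds = 33.046875.
M_6 ≈ 32.9003906.
Error ≈ 33.046875 − 32.9003906 ≈ 0.14648.

0.14648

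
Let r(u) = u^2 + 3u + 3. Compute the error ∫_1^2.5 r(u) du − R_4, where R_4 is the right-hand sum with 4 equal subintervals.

-1.86328125

Exact integral: ∫_1^2.5 r(u) du = 17.25.
R_4 = 19.11328125.
Error = 17.25 − 19.11328125 = -1.86328125.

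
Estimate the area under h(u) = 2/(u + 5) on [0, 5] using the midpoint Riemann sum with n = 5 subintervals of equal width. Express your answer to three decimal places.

Δu = (5 − 0)/5 = 1.
Midpoints: 0.5, 1.5, 2.5, 3.5, 4.5.
h(0.5) = 4/11, h(1.5) = 4/13, h(2.5) = 4/15, h(3.5) = 4/17, h(4.5) = 4/19.
Sum = Δu · [h(0.5) + h(1.5) + h(2.5) + h(3.5) + h(4.5)].
Sum ≈ 1.384.

1.384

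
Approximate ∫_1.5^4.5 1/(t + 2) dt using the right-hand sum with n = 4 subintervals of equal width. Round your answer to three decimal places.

0.572

Δt = (4.5 − 1.5)/4 = 0.75.
Right endpoints: 2.25, 3, 3.75, 4.5.
f(2.25) = 4/17, f(3) = 0.2, f(3.75) = 4/23, f(4.5) = 2/13.
Sum = Δt · [f(2.25) + f(3) + f(3.75) + f(4.5)].
Sum ≈ 0.572.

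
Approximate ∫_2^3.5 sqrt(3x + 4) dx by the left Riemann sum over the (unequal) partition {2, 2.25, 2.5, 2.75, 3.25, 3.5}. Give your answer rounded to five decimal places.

Subinterval widths: 0.25, 0.25, 0.25, 0.5, 0.25.
Left endpoints: 2, 2.25, 2.5, 2.75, 3.25.
f(2) ≈ 3.16228, f(2.25) ≈ 3.27872, f(2.5) ≈ 3.39116, f(2.75) ≈ 3.50000, f(3.25) ≈ 3.70810.
Sum = Σ Δx_i · f(x_i).
Sum ≈ 5.13507.

5.13507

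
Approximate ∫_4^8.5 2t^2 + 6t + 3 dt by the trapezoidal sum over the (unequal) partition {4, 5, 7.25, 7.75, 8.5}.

553.3125

Subinterval widths: 1, 2.25, 0.5, 0.75.
f(4) = 59, f(5) = 83, f(7.25) = 151.625, f(7.75) = 169.625, f(8.5) = 198.5.
On each subinterval the trapezoid contributes (Δt_i/2)·[f(t_{i-1}) + f(t_i)].
Sum = 553.3125.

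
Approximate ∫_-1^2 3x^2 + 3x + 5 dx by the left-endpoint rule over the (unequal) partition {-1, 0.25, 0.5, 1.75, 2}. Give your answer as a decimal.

Subinterval widths: 1.25, 0.25, 1.25, 0.25.
Left endpoints: -1, 0.25, 0.5, 1.75.
f(-1) = 5, f(0.25) = 5.9375, f(0.5) = 7.25, f(1.75) = 19.4375.
Sum = Σ Δx_i · f(x_i).
Sum = 21.65625.

21.65625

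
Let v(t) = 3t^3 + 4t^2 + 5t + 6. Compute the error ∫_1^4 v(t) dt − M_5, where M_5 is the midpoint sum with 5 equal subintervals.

Exact integral: ∫_1^4 v(t) dt = 330.75.
M_5 = 328.365.
Error = 330.75 − 328.365 = 2.385.

2.385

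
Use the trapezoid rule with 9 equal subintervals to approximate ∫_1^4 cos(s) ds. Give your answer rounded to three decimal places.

-1.583

Δs = (4 − 1)/9 = 1/3.
f(1) ≈ 0.540, f(4/3) ≈ 0.235, f(5/3) ≈ -0.096, f(2) ≈ -0.416, f(7/3) ≈ -0.691, f(8/3) ≈ -0.889, f(3) ≈ -0.990, f(10/3) ≈ -0.982, f(11/3) ≈ -0.865, f(4) ≈ -0.654.
T_9 = (Δs/2)·[f(s_0) + 2f(s_1) + ... + 2f(s_{8}) + f(s_9)].
Sum ≈ -1.583.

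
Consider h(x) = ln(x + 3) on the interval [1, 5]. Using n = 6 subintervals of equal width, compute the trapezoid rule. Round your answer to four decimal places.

Δx = (5 − 1)/6 = 2/3.
h(1) ≈ 1.3863, h(5/3) ≈ 1.5404, h(7/3) ≈ 1.6740, h(3) ≈ 1.7918, h(11/3) ≈ 1.8971, h(13/3) ≈ 1.9924, h(5) ≈ 2.0794.
T_6 = (Δx/2)·[h(x_0) + 2h(x_1) + ... + 2h(x_{5}) + h(x_6)].
Sum ≈ 7.0857.

7.0857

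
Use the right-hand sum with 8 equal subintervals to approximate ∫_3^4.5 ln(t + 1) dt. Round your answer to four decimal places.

2.3606

Δt = (4.5 − 3)/8 = 0.1875.
Right endpoints: 3.1875, 3.375, 3.5625, 3.75, 3.9375, 4.125, 4.3125, 4.5.
f(3.1875) ≈ 1.4321, f(3.375) ≈ 1.4759, f(3.5625) ≈ 1.5179, f(3.75) ≈ 1.5581, f(3.9375) ≈ 1.5969, f(4.125) ≈ 1.6341, f(4.3125) ≈ 1.6701, f(4.5) ≈ 1.7047.
Sum = Δt · [f(3.1875) + f(3.375) + f(3.5625) + ...].
Sum ≈ 2.3606.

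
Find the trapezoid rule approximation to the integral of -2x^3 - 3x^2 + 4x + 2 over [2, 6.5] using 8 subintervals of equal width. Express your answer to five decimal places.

Δx = (6.5 − 2)/8 = 0.5625.
f(2) = -18, f(2.5625) = -84177/2048, f(3.125) = -75.83203125, f(3.6875) = -254619/2048, f(4.25) = -188.71875, f(4.8125) = -555309/2048, f(5.375) = -373.74609375, f(5.9375) = -1021239/2048, f(6.5) = -648.
T_8 = (Δx/2)·[f(x_0) + 2f(x_1) + ... + 2f(x_{7}) + f(x_8)].
Sum ≈ -1072.41943.

-1072.41943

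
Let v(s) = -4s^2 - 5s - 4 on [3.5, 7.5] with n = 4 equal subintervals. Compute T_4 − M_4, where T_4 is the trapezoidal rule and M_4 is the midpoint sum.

T_4 = -634.
M_4 = -630.
T_4 − M_4 = -4.

-4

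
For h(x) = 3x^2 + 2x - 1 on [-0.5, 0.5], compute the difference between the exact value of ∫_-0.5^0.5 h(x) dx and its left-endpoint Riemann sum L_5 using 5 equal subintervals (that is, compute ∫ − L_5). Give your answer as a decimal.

Exact integral: ∫_-0.5^0.5 h(x) dx = -0.75.
L_5 = -0.93.
Error = -0.75 − (-0.93) = 0.18.

0.18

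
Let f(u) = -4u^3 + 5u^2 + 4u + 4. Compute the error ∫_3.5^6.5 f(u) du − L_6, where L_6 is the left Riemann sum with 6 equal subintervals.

Exact integral: ∫_3.5^6.5 f(u) du = -1176.75.
L_6 = -992.375.
Error = -1176.75 − (-992.375) = -184.375.

-184.375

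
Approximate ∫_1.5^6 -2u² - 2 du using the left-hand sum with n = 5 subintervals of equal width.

-121.59

Δu = (6 − 1.5)/5 = 0.9.
Left endpoints: 1.5, 2.4, 3.3, 4.2, 5.1.
f(1.5) = -6.5, f(2.4) = -13.52, f(3.3) = -23.78, f(4.2) = -37.28, f(5.1) = -54.02.
Sum = Δu · [f(1.5) + f(2.4) + f(3.3) + f(4.2) + f(5.1)].
Sum = -121.59.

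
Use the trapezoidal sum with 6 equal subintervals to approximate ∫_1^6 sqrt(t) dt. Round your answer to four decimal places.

9.1144

Δt = (6 − 1)/6 = 5/6.
f(1) ≈ 1.0000, f(11/6) ≈ 1.3540, f(8/3) ≈ 1.6330, f(3.5) ≈ 1.8708, f(13/3) ≈ 2.0817, f(31/6) ≈ 2.2730, f(6) ≈ 2.4495.
T_6 = (Δt/2)·[f(t_0) + 2f(t_1) + ... + 2f(t_{5}) + f(t_6)].
Sum ≈ 9.1144.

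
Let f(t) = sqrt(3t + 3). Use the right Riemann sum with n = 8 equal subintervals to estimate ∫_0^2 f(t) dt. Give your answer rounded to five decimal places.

5.00189

Δt = (2 − 0)/8 = 0.25.
Right endpoints: 0.25, 0.5, 0.75, 1, 1.25, 1.5, 1.75, 2.
f(0.25) ≈ 1.93649, f(0.5) ≈ 2.12132, f(0.75) ≈ 2.29129, f(1) ≈ 2.44949, f(1.25) ≈ 2.59808, f(1.5) ≈ 2.73861, f(1.75) ≈ 2.87228, f(2) ≈ 3.00000.
Sum = Δt · [f(0.25) + f(0.5) + f(0.75) + ...].
Sum ≈ 5.00189.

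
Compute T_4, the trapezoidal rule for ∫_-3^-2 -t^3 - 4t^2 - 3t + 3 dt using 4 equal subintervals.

Δt = (-2 − (-3))/4 = 0.25.
f(-3) = 3, f(-2.75) = 1.796875, f(-2.5) = 1.125, f(-2.25) = 0.890625, f(-2) = 1.
T_4 = (Δt/2)·[f(t_0) + 2f(t_1) + 2f(t_2) + 2f(t_3) + f(t_4)].
Sum = 1.453125.

1.453125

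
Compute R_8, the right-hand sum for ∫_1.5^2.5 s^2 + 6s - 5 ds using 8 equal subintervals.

11.7109375

Δs = (2.5 − 1.5)/8 = 0.125.
Right endpoints: 1.625, 1.75, 1.875, 2, 2.125, 2.25, 2.375, 2.5.
f(1.625) = 7.390625, f(1.75) = 8.5625, f(1.875) = 9.765625, f(2) = 11, f(2.125) = 12.265625, f(2.25) = 13.5625, f(2.375) = 14.890625, f(2.5) = 16.25.
Sum = Δs · [f(1.625) + f(1.75) + f(1.875) + ...].
Sum = 11.7109375.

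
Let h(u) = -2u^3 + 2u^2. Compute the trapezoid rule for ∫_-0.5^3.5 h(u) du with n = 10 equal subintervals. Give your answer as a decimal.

-47.08

Δu = (3.5 − (-0.5))/10 = 0.4.
h(-0.5) = 0.75, h(-0.1) = 0.022, h(0.3) = 0.126, h(0.7) = 0.294, h(1.1) = -0.242, h(1.5) = -2.25, h(1.9) = -6.498, h(2.3) = -13.754, h(2.7) = -24.786, h(3.1) = -40.362, h(3.5) = -61.25.
T_10 = (Δu/2)·[h(u_0) + 2h(u_1) + ... + 2h(u_{9}) + h(u_10)].
Sum = -47.08.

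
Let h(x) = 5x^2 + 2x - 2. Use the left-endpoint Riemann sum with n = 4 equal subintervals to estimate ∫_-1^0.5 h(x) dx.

-1.55859375

Δx = (0.5 − (-1))/4 = 0.375.
Left endpoints: -1, -0.625, -0.25, 0.125.
h(-1) = 1, h(-0.625) = -1.296875, h(-0.25) = -2.1875, h(0.125) = -1.671875.
Sum = Δx · [h(-1) + h(-0.625) + h(-0.25) + h(0.125)].
Sum = -1.55859375.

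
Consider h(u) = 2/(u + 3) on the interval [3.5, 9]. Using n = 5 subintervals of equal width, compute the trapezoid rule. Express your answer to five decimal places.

1.22957

Δu = (9 − 3.5)/5 = 1.1.
h(3.5) = 4/13, h(4.6) = 5/19, h(5.7) = 20/87, h(6.8) = 10/49, h(7.9) = 20/109, h(9) = 1/6.
T_5 = (Δu/2)·[h(u_0) + 2h(u_1) + ... + 2h(u_{4}) + h(u_5)].
Sum ≈ 1.22957.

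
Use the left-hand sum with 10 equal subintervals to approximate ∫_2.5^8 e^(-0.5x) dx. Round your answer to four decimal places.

Δx = (8 − 2.5)/10 = 0.55.
Left endpoints: 2.5, 3.05, 3.6, 4.15, 4.7, 5.25, 5.8, 6.35, 6.9, 7.45.
f(2.5) ≈ 0.2865, f(3.05) ≈ 0.2176, f(3.6) ≈ 0.1653, f(4.15) ≈ 0.1256, f(4.7) ≈ 0.0954, f(5.25) ≈ 0.0724, f(5.8) ≈ 0.0550, f(6.35) ≈ 0.0418, f(6.9) ≈ 0.0317, f(7.45) ≈ 0.0241.
Sum = Δx · [f(2.5) + f(3.05) + f(3.6) + ...].
Sum ≈ 0.6135.

0.6135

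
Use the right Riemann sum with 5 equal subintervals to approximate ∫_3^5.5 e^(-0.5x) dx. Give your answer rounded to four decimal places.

0.2803

Δx = (5.5 − 3)/5 = 0.5.
Right endpoints: 3.5, 4, 4.5, 5, 5.5.
f(3.5) ≈ 0.1738, f(4) ≈ 0.1353, f(4.5) ≈ 0.1054, f(5) ≈ 0.0821, f(5.5) ≈ 0.0639.
Sum = Δx · [f(3.5) + f(4) + f(4.5) + f(5) + f(5.5)].
Sum ≈ 0.2803.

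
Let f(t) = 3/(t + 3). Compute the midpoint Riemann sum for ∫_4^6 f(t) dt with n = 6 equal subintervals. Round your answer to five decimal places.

0.75383

Δt = (6 − 4)/6 = 1/3.
Midpoints: 25/6, 4.5, 29/6, 31/6, 5.5, 35/6.
f(25/6) = 18/43, f(4.5) = 0.4, f(29/6) = 18/47, f(31/6) = 18/49, f(5.5) = 6/17, f(35/6) = 18/53.
Sum = Δt · [f(25/6) + f(4.5) + f(29/6) + ...].
Sum ≈ 0.75383.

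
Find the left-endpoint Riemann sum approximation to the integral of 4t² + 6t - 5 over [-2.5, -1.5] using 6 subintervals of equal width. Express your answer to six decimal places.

Δt = (-1.5 − (-2.5))/6 = 1/6.
Left endpoints: -2.5, -7/3, -13/6, -2, -11/6, -5/3.
f(-2.5) = 5, f(-7/3) = 25/9, f(-13/6) = 7/9, f(-2) = -1, f(-11/6) = -23/9, f(-5/3) = -35/9.
Sum = Δt · [f(-2.5) + f(-7/3) + f(-13/6) + ...].
Sum ≈ 0.185185.

0.185185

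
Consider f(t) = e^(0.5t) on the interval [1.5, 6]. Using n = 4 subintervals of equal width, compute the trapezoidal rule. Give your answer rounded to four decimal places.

Δt = (6 − 1.5)/4 = 1.125.
f(1.5) ≈ 2.1170, f(2.625) ≈ 3.7155, f(3.75) ≈ 6.5208, f(4.875) ≈ 11.4444, f(6) ≈ 20.0855.
T_4 = (Δt/2)·[f(t_0) + 2f(t_1) + 2f(t_2) + 2f(t_3) + f(t_4)].
Sum ≈ 36.8797.

36.8797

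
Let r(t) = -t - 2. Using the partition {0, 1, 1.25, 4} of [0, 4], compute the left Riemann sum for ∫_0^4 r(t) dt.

Subinterval widths: 1, 0.25, 2.75.
Left endpoints: 0, 1, 1.25.
r(0) = -2, r(1) = -3, r(1.25) = -3.25.
Sum = Σ Δt_i · r(t_i).
Sum = -11.6875.

-11.6875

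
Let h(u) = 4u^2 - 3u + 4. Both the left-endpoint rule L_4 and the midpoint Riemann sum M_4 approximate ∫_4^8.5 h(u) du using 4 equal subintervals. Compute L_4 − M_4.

-113.2734375

L_4 = 551.953125.
M_4 = 665.2265625.
L_4 − M_4 = -113.2734375.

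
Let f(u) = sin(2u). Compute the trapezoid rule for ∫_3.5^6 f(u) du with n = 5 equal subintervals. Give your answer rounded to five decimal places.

Δu = (6 − 3.5)/5 = 0.5.
f(3.5) ≈ 0.65699, f(4) ≈ 0.98936, f(4.5) ≈ 0.41212, f(5) ≈ -0.54402, f(5.5) ≈ -0.99999, f(6) ≈ -0.53657.
T_5 = (Δu/2)·[f(u_0) + 2f(u_1) + ... + 2f(u_{4}) + f(u_5)].
Sum ≈ -0.04116.

-0.04116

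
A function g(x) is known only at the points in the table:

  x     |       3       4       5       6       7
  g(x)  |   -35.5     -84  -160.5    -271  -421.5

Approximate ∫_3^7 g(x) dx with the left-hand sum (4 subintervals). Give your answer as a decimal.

-551

Δx = 1.
Sum = 1·[(-35.5) + (-84) + (-160.5) + (-271)] = -551.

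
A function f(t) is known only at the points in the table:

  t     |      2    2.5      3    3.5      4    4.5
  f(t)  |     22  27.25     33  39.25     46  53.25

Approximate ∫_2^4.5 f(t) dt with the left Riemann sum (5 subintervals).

Δt = 0.5.
Sum = 0.5·[22 + 27.25 + 33 + 39.25 + 46] = 83.75.

83.75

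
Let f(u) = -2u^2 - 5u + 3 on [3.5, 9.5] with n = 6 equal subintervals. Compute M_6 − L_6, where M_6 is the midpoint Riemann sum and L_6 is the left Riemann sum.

-90

M_6 = -719.
L_6 = -629.
M_6 − L_6 = -90.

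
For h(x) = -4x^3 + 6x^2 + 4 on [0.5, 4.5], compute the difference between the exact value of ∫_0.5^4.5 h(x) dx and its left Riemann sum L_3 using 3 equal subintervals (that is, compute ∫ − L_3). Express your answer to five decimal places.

-134.22222

Exact integral: ∫_0.5^4.5 h(x) dx = -212.
L_3 ≈ -77.7777778.
Error ≈ -212 − (-77.7777778) ≈ -134.22222.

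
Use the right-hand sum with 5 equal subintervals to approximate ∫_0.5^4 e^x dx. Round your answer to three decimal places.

Δx = (4 − 0.5)/5 = 0.7.
Right endpoints: 1.2, 1.9, 2.6, 3.3, 4.
f(1.2) ≈ 3.320, f(1.9) ≈ 6.686, f(2.6) ≈ 13.464, f(3.3) ≈ 27.113, f(4) ≈ 54.598.
Sum = Δx · [f(1.2) + f(1.9) + f(2.6) + f(3.3) + f(4)].
Sum ≈ 73.626.

73.626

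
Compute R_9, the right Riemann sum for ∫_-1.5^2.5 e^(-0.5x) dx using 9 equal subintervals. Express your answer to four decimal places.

3.2693

Δx = (2.5 − (-1.5))/9 = 4/9.
Right endpoints: -19/18, -11/18, -1/6, 5/18, 13/18, 7/6, 29/18, 37/18, 2.5.
f(-19/18) ≈ 1.6952, f(-11/18) ≈ 1.3574, f(-1/6) ≈ 1.0869, f(5/18) ≈ 0.8703, f(13/18) ≈ 0.6969, f(7/6) ≈ 0.5580, f(29/18) ≈ 0.4468, f(37/18) ≈ 0.3578, f(2.5) ≈ 0.2865.
Sum = Δx · [f(-19/18) + f(-11/18) + f(-1/6) + ...].
Sum ≈ 3.2693.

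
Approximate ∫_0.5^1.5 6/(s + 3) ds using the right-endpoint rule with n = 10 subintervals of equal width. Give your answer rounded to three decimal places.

1.489

Δs = (1.5 − 0.5)/10 = 0.1.
Right endpoints: 0.6, 0.7, 0.8, 0.9, 1, 1.1, 1.2, 1.3, 1.4, 1.5.
f(0.6) = 5/3, f(0.7) = 60/37, f(0.8) = 30/19, f(0.9) = 20/13, f(1) = 1.5, f(1.1) = 60/41, f(1.2) = 10/7, f(1.3) = 60/43, f(1.4) = 15/11, f(1.5) = 4/3.
Sum = Δs · [f(0.6) + f(0.7) + f(0.8) + ...].
Sum ≈ 1.489.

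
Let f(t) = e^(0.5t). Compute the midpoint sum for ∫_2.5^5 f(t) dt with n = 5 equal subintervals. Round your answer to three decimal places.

Δt = (5 − 2.5)/5 = 0.5.
Midpoints: 2.75, 3.25, 3.75, 4.25, 4.75.
f(2.75) ≈ 3.955, f(3.25) ≈ 5.078, f(3.75) ≈ 6.521, f(4.25) ≈ 8.373, f(4.75) ≈ 10.751.
Sum = Δt · [f(2.75) + f(3.25) + f(3.75) + f(4.25) + f(4.75)].
Sum ≈ 17.339.

17.339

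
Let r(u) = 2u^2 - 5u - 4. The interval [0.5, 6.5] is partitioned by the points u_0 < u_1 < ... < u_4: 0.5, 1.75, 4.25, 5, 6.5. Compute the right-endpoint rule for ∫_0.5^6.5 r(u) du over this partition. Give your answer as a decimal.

Subinterval widths: 1.25, 2.5, 0.75, 1.5.
Right endpoints: 1.75, 4.25, 5, 6.5.
r(1.75) = -6.625, r(4.25) = 10.875, r(5) = 21, r(6.5) = 48.
Sum = Σ Δu_i · r(u_i).
Sum = 106.65625.

106.65625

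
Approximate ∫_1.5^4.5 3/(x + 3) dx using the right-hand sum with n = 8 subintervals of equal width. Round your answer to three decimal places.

Δx = (4.5 − 1.5)/8 = 0.375.
Right endpoints: 1.875, 2.25, 2.625, 3, 3.375, 3.75, 4.125, 4.5.
f(1.875) = 8/13, f(2.25) = 4/7, f(2.625) = 8/15, f(3) = 0.5, f(3.375) = 8/17, f(3.75) = 4/9, f(4.125) = 8/19, f(4.5) = 0.4.
Sum = Δx · [f(1.875) + f(2.25) + f(2.625) + ...].
Sum ≈ 1.484.

1.484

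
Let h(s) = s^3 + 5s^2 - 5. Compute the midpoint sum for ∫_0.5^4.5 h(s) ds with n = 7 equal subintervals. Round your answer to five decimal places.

Δs = (4.5 − 0.5)/7 = 4/7.
Midpoints: 11/14, 19/14, 27/14, 2.5, 43/14, 51/14, 59/14.
h(11/14) = -3919/2744, h(19/14) = 18409/2744, h(27/14) = 56993/2744, h(2.5) = 41.875, h(43/14) = 195217/2744, h(51/14) = 301001/2744, h(59/14) = 435329/2744.
Sum = Δs · [h(11/14) + h(19/14) + h(27/14) + ...].
Sum ≈ 232.80612.

232.80612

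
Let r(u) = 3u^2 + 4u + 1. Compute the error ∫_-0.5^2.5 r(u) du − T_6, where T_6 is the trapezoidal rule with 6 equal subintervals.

Exact integral: ∫_-0.5^2.5 r(u) du = 30.75.
T_6 = 31.125.
Error = 30.75 − 31.125 = -0.375.

-0.375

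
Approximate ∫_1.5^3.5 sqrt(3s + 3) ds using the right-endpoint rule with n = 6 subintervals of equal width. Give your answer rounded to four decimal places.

Δs = (3.5 − 1.5)/6 = 1/3.
Right endpoints: 11/6, 13/6, 2.5, 17/6, 19/6, 3.5.
f(11/6) ≈ 2.9155, f(13/6) ≈ 3.0822, f(2.5) ≈ 3.2404, f(17/6) ≈ 3.3912, f(19/6) ≈ 3.5355, f(3.5) ≈ 3.6742.
Sum = Δs · [f(11/6) + f(13/6) + f(2.5) + ...].
Sum ≈ 6.6130.

6.6130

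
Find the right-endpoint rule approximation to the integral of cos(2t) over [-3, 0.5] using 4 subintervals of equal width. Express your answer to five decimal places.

0.02167

Δt = (0.5 − (-3))/4 = 0.875.
Right endpoints: -2.125, -1.25, -0.375, 0.5.
f(-2.125) ≈ -0.44609, f(-1.25) ≈ -0.80114, f(-0.375) ≈ 0.73169, f(0.5) ≈ 0.54030.
Sum = Δt · [f(-2.125) + f(-1.25) + f(-0.375) + f(0.5)].
Sum ≈ 0.02167.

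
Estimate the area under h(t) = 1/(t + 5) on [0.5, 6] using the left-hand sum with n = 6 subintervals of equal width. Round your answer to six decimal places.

Δt = (6 − 0.5)/6 = 11/12.
Left endpoints: 0.5, 17/12, 7/3, 3.25, 25/6, 61/12.
h(0.5) = 2/11, h(17/12) = 12/77, h(7/3) = 3/22, h(3.25) = 4/33, h(25/6) = 6/55, h(61/12) = 12/121.
Sum = Δt · [h(0.5) + h(17/12) + h(7/3) + ...].
Sum ≈ 0.736544.

0.736544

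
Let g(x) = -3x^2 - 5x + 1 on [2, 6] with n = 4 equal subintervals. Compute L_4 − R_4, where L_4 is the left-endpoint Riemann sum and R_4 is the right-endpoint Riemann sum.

L_4 = -228.
R_4 = -344.
L_4 − R_4 = 116.

116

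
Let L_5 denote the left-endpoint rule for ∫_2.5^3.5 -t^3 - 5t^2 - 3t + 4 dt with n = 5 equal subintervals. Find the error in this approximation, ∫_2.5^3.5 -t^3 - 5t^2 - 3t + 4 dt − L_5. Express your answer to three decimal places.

-5.932

Exact integral: ∫_2.5^3.5 f(t) dt ≈ -78.16667.
L_5 = -72.235.
Error ≈ -78.16667 − (-72.235) ≈ -5.932.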